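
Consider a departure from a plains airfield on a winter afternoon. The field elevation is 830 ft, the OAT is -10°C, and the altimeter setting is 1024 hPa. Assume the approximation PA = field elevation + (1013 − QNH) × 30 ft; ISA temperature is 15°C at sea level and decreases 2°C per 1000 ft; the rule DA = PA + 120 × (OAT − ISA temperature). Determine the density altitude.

-2380 ft

Pressure altitude = 830 + (1013 − 1024) × 30 = 830 + (-330) = 500 ft.
ISA temperature at 500 ft = 15 − 2 × (500/1000) = 14°C.
ISA deviation = -10 − 14 = -24°C.
Density altitude = 500 + 120 × (-24) = -2380 ft.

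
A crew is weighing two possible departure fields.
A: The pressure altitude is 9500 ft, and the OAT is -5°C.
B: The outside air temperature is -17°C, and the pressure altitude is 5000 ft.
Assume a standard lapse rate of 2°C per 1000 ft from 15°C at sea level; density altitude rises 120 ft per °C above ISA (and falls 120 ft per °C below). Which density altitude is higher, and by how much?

A: ISA temp = -4°C, deviation -1°C, DA = 9500 + 120 × (-1) = 9380 ft.
B: ISA temp = 5°C, deviation -22°C, DA = 5000 + 120 × (-22) = 2360 ft.
A is higher by 9380 − 2360 = 7020 ft.

A by 7020 ft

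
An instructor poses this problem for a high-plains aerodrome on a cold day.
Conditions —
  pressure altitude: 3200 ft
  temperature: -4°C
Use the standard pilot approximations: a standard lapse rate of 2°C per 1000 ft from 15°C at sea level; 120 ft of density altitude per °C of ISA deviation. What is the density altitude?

1688 ft

ISA temperature at 3200 ft = 15 − 2 × (3200/1000) = 8.6°C.
ISA deviation = -4 − 8.6 = -12.6°C.
Density altitude = 3200 + 120 × (-12.6) = 3200 + (-1512) = 1688 ft.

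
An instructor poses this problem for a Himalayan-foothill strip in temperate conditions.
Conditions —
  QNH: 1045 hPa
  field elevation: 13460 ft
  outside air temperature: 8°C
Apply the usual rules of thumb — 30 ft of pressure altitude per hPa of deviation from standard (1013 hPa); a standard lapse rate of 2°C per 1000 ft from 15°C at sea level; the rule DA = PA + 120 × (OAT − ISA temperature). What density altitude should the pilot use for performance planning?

Pressure altitude = 13460 + (1013 − 1045) × 30 = 13460 + (-960) = 12500 ft.
ISA temperature at 12500 ft = 15 − 2 × (12500/1000) = -10°C.
ISA deviation = 8 − (-10) = +18°C.
Density altitude = 12500 + 120 × (18) = 14660 ft.

14660 ft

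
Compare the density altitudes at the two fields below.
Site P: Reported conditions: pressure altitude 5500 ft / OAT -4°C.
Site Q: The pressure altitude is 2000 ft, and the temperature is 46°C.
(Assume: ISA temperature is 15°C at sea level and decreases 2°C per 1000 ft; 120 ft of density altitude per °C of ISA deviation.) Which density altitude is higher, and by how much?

Site P: ISA temp = 4°C, deviation -8°C, DA = 5500 + 120 × (-8) = 4540 ft.
Site Q: ISA temp = 11°C, deviation +35°C, DA = 2000 + 120 × 35 = 6200 ft.
Site Q is higher by 6200 − 4540 = 1660 ft.

Site Q by 1660 ft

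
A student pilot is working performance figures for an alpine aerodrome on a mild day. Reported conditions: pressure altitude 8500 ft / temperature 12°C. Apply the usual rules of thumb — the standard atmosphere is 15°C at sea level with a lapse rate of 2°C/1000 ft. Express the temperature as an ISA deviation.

ISA temperature at 8500 ft = 15 − 2 × (8500/1000) = -2°C.
Deviation = OAT − ISA = 12 − (-2) = +14°C.

ISA+14°C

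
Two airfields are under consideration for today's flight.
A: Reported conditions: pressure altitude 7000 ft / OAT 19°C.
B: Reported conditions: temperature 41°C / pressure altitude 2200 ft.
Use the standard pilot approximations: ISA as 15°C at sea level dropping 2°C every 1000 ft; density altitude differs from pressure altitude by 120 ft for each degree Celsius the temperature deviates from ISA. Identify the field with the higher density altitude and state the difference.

A: ISA temp = 1°C, deviation +18°C, DA = 7000 + 120 × 18 = 9160 ft.
B: ISA temp = 10.6°C, deviation +30.4°C, DA = 2200 + 120 × 30.4 = 5848 ft.
A is higher by 9160 − 5848 = 3312 ft.

A by 3312 ft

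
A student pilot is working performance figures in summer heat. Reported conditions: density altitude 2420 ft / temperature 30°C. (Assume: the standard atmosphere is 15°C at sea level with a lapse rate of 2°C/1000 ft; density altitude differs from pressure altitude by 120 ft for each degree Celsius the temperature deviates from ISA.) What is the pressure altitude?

DA = PA + 120 × (OAT − (15 − 2·PA/1000)) = PA + 120·OAT − 1800 + 0.24·PA = 1.24·PA + 120·OAT − 1800.
So 1.24·PA = 2420 − 120 × 30 + 1800 = 620.
PA = 620 / 1.24 = 500 ft.

500 ft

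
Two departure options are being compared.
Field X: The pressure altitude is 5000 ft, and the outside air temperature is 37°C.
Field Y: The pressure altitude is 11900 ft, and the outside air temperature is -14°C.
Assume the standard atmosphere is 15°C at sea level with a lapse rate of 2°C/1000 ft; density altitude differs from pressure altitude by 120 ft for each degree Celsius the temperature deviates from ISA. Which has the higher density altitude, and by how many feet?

Field X: ISA temp = 5°C, deviation +32°C, DA = 5000 + 120 × 32 = 8840 ft.
Field Y: ISA temp = -8.8°C, deviation -5.2°C, DA = 11900 + 120 × (-5.2) = 11276 ft.
Field Y is higher by 11276 − 8840 = 2436 ft.

Field Y by 2436 ft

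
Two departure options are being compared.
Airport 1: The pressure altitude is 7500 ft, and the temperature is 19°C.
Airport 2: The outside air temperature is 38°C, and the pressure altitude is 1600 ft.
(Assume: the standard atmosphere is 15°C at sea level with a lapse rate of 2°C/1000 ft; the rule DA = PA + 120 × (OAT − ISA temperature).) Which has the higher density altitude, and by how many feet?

Airport 1: ISA temp = 0°C, deviation +19°C, DA = 7500 + 120 × 19 = 9780 ft.
Airport 2: ISA temp = 11.8°C, deviation +26.2°C, DA = 1600 + 120 × 26.2 = 4744 ft.
Airport 1 is higher by 9780 − 4744 = 5036 ft.

Airport 1 by 5036 ft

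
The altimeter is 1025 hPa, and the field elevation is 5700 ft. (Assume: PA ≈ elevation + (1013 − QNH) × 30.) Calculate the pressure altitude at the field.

Pressure correction = (1013 − 1025) × 30 = -360 ft.
Pressure altitude = 5700 + (-360) = 5340 ft.

5340 ft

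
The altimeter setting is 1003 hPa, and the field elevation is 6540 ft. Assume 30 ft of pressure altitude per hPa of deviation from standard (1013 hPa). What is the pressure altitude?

Pressure correction = (1013 − 1003) × 30 = +300 ft.
Pressure altitude = 6540 + (+300) = 6840 ft.

6840 ft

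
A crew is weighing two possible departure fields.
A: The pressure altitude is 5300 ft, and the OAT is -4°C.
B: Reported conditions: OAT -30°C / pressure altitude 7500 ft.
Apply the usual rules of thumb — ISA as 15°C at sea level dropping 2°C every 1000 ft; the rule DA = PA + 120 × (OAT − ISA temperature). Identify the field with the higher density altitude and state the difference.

A: ISA temp = 4.4°C, deviation -8.4°C, DA = 5300 + 120 × (-8.4) = 4292 ft.
B: ISA temp = 0°C, deviation -30°C, DA = 7500 + 120 × (-30) = 3900 ft.
A is higher by 4292 − 3900 = 392 ft.

A by 392 ft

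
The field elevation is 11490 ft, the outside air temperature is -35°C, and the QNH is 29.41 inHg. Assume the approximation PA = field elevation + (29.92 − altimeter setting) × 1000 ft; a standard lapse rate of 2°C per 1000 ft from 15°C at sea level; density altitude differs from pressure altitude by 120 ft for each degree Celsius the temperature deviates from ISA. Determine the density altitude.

Pressure altitude = 11490 + (29.92 − 29.41) × 1000 = 11490 + (+510) = 12000 ft.
ISA temperature at 12000 ft = 15 − 2 × (12000/1000) = -9°C.
ISA deviation = -35 − (-9) = -26°C.
Density altitude = 12000 + 120 × (-26) = 8880 ft.

8880 ft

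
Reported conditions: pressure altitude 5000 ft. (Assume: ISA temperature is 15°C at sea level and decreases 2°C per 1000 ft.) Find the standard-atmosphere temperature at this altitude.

5°C

ISA temperature = 15 − 2 × (5000/1000) = 15 − 10 = 5°C.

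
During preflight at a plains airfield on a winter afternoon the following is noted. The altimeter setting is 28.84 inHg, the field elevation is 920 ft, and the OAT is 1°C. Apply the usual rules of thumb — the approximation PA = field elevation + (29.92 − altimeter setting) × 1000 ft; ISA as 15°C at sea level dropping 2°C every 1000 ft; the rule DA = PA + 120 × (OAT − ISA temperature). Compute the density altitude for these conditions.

800 ft

Pressure altitude = 920 + (29.92 − 28.84) × 1000 = 920 + (+1080) = 2000 ft.
ISA temperature at 2000 ft = 15 − 2 × (2000/1000) = 11°C.
ISA deviation = 1 − 11 = -10°C.
Density altitude = 2000 + 120 × (-10) = 800 ft.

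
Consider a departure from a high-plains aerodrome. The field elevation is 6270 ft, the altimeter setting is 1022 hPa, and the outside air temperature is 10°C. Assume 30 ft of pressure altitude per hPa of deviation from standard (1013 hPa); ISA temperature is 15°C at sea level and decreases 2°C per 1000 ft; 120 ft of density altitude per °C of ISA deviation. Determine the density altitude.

6840 ft

Pressure altitude = 6270 + (1013 − 1022) × 30 = 6270 + (-270) = 6000 ft.
ISA temperature at 6000 ft = 15 − 2 × (6000/1000) = 3°C.
ISA deviation = 10 − 3 = +7°C.
Density altitude = 6000 + 120 × (7) = 6840 ft.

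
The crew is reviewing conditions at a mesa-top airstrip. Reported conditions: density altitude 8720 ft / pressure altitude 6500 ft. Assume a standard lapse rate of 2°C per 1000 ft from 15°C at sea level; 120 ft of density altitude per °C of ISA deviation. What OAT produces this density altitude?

Density altitude − pressure altitude = 8720 − 6500 = +2220 ft.
At 120 ft/°C that is an ISA deviation of 2220/120 = +18.5°C.
ISA temperature at 6500 ft = 15 − 2 × (6500/1000) = 2°C.
OAT = ISA + deviation = 2 + (+18.5) = 20.5°C.

20.5°C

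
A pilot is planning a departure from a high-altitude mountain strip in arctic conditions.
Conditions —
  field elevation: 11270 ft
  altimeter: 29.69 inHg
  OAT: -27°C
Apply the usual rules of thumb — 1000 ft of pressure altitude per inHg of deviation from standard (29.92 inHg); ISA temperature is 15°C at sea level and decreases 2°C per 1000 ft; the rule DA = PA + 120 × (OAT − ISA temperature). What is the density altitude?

Pressure altitude = 11270 + (29.92 − 29.69) × 1000 = 11270 + (+230) = 11500 ft.
ISA temperature at 11500 ft = 15 − 2 × (11500/1000) = -8°C.
ISA deviation = -27 − (-8) = -19°C.
Density altitude = 11500 + 120 × (-19) = 9220 ft.

9220 ft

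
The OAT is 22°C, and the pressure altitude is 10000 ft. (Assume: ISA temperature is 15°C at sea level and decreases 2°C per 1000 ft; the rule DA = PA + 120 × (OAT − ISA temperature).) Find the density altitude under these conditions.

ISA temperature at 10000 ft = 15 − 2 × (10000/1000) = -5°C.
ISA deviation = 22 − (-5) = +27°C.
Density altitude = 10000 + 120 × (27) = 10000 + (+3240) = 13240 ft.

13240 ft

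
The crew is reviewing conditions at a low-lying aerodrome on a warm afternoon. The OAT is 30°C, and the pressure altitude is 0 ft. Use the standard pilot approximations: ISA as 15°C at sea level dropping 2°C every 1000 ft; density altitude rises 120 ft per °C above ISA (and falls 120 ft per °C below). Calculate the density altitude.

1800 ft

ISA temperature at 0 ft = 15 − 2 × (0/1000) = 15°C.
ISA deviation = 30 − 15 = +15°C.
Density altitude = 0 + 120 × (15) = 0 + (+1800) = 1800 ft.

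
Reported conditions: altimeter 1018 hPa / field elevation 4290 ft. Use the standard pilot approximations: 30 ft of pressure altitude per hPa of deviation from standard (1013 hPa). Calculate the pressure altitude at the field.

Pressure correction = (1013 − 1018) × 30 = -150 ft.
Pressure altitude = 4290 + (-150) = 4140 ft.

4140 ft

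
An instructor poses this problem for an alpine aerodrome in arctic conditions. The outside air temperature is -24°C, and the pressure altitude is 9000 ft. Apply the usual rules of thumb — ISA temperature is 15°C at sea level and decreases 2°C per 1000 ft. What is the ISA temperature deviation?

ISA temperature at 9000 ft = 15 − 2 × (9000/1000) = -3°C.
Deviation = OAT − ISA = -24 − (-3) = -21°C.

ISA-21°C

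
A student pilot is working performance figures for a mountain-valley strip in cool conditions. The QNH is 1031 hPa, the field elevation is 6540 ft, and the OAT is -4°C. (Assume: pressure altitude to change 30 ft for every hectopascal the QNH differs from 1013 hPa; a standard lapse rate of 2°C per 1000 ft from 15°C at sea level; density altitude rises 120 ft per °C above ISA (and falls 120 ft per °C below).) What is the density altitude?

Pressure altitude = 6540 + (1013 − 1031) × 30 = 6540 + (-540) = 6000 ft.
ISA temperature at 6000 ft = 15 − 2 × (6000/1000) = 3°C.
ISA deviation = -4 − 3 = -7°C.
Density altitude = 6000 + 120 × (-7) = 5160 ft.

5160 ft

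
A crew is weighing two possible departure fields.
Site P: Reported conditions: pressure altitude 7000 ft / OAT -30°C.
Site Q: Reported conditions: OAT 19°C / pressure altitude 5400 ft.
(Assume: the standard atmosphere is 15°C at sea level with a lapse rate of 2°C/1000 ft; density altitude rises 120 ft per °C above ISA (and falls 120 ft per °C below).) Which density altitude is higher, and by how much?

Site Q by 3896 ft

Site P: ISA temp = 1°C, deviation -31°C, DA = 7000 + 120 × (-31) = 3280 ft.
Site Q: ISA temp = 4.2°C, deviation +14.8°C, DA = 5400 + 120 × 14.8 = 7176 ft.
Site Q is higher by 7176 − 3280 = 3896 ft.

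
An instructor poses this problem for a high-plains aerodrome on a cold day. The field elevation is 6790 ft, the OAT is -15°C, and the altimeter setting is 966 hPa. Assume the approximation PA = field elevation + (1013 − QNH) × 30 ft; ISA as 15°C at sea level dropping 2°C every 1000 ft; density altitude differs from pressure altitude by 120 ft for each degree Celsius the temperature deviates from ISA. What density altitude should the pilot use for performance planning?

6568 ft

Pressure altitude = 6790 + (1013 − 966) × 30 = 6790 + (+1410) = 8200 ft.
ISA temperature at 8200 ft = 15 − 2 × (8200/1000) = -1.4°C.
ISA deviation = -15 − (-1.4) = -13.6°C.
Density altitude = 8200 + 120 × (-13.6) = 6568 ft.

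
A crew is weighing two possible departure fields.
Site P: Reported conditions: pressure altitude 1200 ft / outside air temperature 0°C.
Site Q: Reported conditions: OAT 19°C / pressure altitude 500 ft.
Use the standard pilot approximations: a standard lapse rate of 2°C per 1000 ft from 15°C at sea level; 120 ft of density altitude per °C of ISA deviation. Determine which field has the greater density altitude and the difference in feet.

Site P: ISA temp = 12.6°C, deviation -12.6°C, DA = 1200 + 120 × (-12.6) = -312 ft.
Site Q: ISA temp = 14°C, deviation +5°C, DA = 500 + 120 × 5 = 1100 ft.
Site Q is higher by 1100 − (-312) = 1412 ft.

Site Q by 1412 ft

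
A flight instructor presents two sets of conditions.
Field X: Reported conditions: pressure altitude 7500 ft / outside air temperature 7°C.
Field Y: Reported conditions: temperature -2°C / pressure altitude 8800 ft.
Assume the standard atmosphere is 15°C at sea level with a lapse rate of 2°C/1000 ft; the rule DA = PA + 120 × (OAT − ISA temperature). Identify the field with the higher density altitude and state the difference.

Field X: ISA temp = 0°C, deviation +7°C, DA = 7500 + 120 × 7 = 8340 ft.
Field Y: ISA temp = -2.6°C, deviation +0.6°C, DA = 8800 + 120 × 0.6 = 8872 ft.
Field Y is higher by 8872 − 8340 = 532 ft.

Field Y by 532 ft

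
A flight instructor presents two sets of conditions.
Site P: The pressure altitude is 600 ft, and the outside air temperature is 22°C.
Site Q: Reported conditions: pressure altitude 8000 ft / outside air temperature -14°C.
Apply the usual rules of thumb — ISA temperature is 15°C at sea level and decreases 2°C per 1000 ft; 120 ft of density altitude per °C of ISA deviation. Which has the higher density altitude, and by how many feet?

Site Q by 4856 ft

Site P: ISA temp = 13.8°C, deviation +8.2°C, DA = 600 + 120 × 8.2 = 1584 ft.
Site Q: ISA temp = -1°C, deviation -13°C, DA = 8000 + 120 × (-13) = 6440 ft.
Site Q is higher by 6440 − 1584 = 4856 ft.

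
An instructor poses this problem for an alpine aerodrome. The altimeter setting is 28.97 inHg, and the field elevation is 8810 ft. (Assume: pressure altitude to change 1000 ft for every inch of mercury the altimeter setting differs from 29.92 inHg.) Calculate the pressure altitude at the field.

9760 ft

Pressure correction = (29.92 − 28.97) × 1000 = +950 ft.
Pressure altitude = 8810 + (+950) = 9760 ft.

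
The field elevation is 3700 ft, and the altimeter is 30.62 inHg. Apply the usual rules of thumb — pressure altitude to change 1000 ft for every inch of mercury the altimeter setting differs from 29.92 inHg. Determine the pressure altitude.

3000 ft

Pressure correction = (29.92 − 30.62) × 1000 = -700 ft.
Pressure altitude = 3700 + (-700) = 3000 ft.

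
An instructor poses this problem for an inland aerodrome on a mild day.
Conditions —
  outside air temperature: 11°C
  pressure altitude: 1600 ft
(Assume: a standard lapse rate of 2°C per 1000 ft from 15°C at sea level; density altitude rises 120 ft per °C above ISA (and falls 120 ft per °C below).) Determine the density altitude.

1504 ft

ISA temperature at 1600 ft = 15 − 2 × (1600/1000) = 11.8°C.
ISA deviation = 11 − 11.8 = -0.8°C.
Density altitude = 1600 + 120 × (-0.8) = 1600 + (-96) = 1504 ft.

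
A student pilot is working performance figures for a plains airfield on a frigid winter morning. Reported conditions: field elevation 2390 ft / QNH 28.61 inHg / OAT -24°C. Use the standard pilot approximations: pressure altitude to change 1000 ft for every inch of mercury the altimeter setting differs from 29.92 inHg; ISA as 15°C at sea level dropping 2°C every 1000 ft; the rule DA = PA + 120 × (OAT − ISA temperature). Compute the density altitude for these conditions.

Pressure altitude = 2390 + (29.92 − 28.61) × 1000 = 2390 + (+1310) = 3700 ft.
ISA temperature at 3700 ft = 15 − 2 × (3700/1000) = 7.6°C.
ISA deviation = -24 − 7.6 = -31.6°C.
Density altitude = 3700 + 120 × (-31.6) = -92 ft.

-92 ft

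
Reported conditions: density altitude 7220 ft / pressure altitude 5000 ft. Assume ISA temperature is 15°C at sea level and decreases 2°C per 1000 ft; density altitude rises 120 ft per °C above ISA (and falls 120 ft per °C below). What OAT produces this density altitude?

23.5°C

Density altitude − pressure altitude = 7220 − 5000 = +2220 ft.
At 120 ft/°C that is an ISA deviation of 2220/120 = +18.5°C.
ISA temperature at 5000 ft = 15 − 2 × (5000/1000) = 5°C.
OAT = ISA + deviation = 5 + (+18.5) = 23.5°C.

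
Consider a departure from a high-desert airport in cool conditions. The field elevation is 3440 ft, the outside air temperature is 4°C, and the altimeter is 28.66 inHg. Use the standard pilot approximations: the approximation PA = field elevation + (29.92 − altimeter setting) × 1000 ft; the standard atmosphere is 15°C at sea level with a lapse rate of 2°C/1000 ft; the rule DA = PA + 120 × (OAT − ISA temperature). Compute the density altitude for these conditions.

Pressure altitude = 3440 + (29.92 − 28.66) × 1000 = 3440 + (+1260) = 4700 ft.
ISA temperature at 4700 ft = 15 − 2 × (4700/1000) = 5.6°C.
ISA deviation = 4 − 5.6 = -1.6°C.
Density altitude = 4700 + 120 × (-1.6) = 4508 ft.

4508 ft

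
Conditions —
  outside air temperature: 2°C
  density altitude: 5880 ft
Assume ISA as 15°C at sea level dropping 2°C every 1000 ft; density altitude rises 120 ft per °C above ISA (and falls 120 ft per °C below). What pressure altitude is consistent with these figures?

DA = PA + 120 × (OAT − (15 − 2·PA/1000)) = PA + 120·OAT − 1800 + 0.24·PA = 1.24·PA + 120·OAT − 1800.
So 1.24·PA = 5880 − 120 × 2 + 1800 = 7440.
PA = 7440 / 1.24 = 6000 ft.

6000 ft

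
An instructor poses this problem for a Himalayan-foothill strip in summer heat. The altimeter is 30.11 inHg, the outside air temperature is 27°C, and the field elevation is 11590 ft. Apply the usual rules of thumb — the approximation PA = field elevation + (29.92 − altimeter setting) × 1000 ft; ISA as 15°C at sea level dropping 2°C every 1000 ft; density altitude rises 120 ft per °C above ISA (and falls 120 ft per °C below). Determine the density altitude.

Pressure altitude = 11590 + (29.92 − 30.11) × 1000 = 11590 + (-190) = 11400 ft.
ISA temperature at 11400 ft = 15 − 2 × (11400/1000) = -7.8°C.
ISA deviation = 27 − (-7.8) = +34.8°C.
Density altitude = 11400 + 120 × (34.8) = 15576 ft.

15576 ft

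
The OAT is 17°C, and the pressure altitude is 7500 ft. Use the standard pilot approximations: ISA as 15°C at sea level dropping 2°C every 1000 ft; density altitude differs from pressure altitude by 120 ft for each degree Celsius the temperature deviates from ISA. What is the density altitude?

ISA temperature at 7500 ft = 15 − 2 × (7500/1000) = 0°C.
ISA deviation = 17 − 0 = +17°C.
Density altitude = 7500 + 120 × (17) = 7500 + (+2040) = 9540 ft.

9540 ft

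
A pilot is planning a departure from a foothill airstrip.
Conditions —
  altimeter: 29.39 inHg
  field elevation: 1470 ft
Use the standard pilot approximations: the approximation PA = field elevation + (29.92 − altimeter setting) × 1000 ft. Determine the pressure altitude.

Pressure correction = (29.92 − 29.39) × 1000 = +530 ft.
Pressure altitude = 1470 + (+530) = 2000 ft.

2000 ft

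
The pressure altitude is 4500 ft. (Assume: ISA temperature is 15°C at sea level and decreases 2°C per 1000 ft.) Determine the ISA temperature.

ISA temperature = 15 − 2 × (4500/1000) = 15 − 9 = 6°C.

6°C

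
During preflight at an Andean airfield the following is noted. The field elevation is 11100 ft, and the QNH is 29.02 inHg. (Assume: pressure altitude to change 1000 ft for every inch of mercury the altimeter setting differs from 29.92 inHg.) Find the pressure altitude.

Pressure correction = (29.92 − 29.02) × 1000 = +900 ft.
Pressure altitude = 11100 + (+900) = 12000 ft.

12000 ft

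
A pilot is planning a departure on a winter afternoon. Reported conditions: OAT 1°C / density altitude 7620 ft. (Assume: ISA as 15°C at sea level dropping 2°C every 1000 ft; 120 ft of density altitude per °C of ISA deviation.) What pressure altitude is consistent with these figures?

DA = PA + 120 × (OAT − (15 − 2·PA/1000)) = PA + 120·OAT − 1800 + 0.24·PA = 1.24·PA + 120·OAT − 1800.
So 1.24·PA = 7620 − 120 × 1 + 1800 = 9300.
PA = 9300 / 1.24 = 7500 ft.

7500 ft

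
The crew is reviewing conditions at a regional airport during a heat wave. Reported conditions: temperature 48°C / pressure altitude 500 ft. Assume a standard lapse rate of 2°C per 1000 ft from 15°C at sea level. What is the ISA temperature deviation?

ISA temperature at 500 ft = 15 − 2 × (500/1000) = 14°C.
Deviation = OAT − ISA = 48 − 14 = +34°C.

ISA+34°C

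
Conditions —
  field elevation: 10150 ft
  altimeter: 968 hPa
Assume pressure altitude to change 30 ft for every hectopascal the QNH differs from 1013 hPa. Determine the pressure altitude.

Pressure correction = (1013 − 968) × 30 = +1350 ft.
Pressure altitude = 10150 + (+1350) = 11500 ft.

11500 ft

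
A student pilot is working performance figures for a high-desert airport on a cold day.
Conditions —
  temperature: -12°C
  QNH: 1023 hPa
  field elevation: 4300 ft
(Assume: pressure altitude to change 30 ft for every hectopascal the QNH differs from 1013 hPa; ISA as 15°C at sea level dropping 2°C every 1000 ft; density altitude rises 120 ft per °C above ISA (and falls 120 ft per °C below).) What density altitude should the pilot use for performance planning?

Pressure altitude = 4300 + (1013 − 1023) × 30 = 4300 + (-300) = 4000 ft.
ISA temperature at 4000 ft = 15 − 2 × (4000/1000) = 7°C.
ISA deviation = -12 − 7 = -19°C.
Density altitude = 4000 + 120 × (-19) = 1720 ft.

1720 ft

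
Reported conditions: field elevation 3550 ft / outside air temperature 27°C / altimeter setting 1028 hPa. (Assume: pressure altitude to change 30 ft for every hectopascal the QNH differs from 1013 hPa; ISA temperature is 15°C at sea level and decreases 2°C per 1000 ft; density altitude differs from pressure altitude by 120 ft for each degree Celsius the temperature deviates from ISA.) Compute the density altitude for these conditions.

5284 ft

Pressure altitude = 3550 + (1013 − 1028) × 30 = 3550 + (-450) = 3100 ft.
ISA temperature at 3100 ft = 15 − 2 × (3100/1000) = 8.8°C.
ISA deviation = 27 − 8.8 = +18.2°C.
Density altitude = 3100 + 120 × (18.2) = 5284 ft.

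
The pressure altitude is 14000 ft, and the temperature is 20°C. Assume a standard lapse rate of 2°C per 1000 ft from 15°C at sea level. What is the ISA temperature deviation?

ISA temperature at 14000 ft = 15 − 2 × (14000/1000) = -13°C.
Deviation = OAT − ISA = 20 − (-13) = +33°C.

ISA+33°C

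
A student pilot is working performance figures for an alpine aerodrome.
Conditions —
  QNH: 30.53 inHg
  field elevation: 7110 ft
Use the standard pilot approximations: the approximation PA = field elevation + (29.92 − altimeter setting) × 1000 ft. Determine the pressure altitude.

6500 ft

Pressure correction = (29.92 − 30.53) × 1000 = -610 ft.
Pressure altitude = 7110 + (-610) = 6500 ft.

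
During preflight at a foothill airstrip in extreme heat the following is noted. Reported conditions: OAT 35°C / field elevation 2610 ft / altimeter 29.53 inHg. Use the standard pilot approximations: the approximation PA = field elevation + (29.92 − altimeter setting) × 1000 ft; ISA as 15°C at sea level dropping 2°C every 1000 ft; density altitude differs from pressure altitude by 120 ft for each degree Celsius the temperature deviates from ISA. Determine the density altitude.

Pressure altitude = 2610 + (29.92 − 29.53) × 1000 = 2610 + (+390) = 3000 ft.
ISA temperature at 3000 ft = 15 − 2 × (3000/1000) = 9°C.
ISA deviation = 35 − 9 = +26°C.
Density altitude = 3000 + 120 × (26) = 6120 ft.

6120 ft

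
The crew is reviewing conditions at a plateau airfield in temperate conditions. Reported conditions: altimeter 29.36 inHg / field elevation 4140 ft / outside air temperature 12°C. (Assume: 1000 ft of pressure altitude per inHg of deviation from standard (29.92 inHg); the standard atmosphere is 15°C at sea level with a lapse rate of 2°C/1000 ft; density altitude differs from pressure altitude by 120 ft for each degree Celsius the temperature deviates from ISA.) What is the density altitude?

Pressure altitude = 4140 + (29.92 − 29.36) × 1000 = 4140 + (+560) = 4700 ft.
ISA temperature at 4700 ft = 15 − 2 × (4700/1000) = 5.6°C.
ISA deviation = 12 − 5.6 = +6.4°C.
Density altitude = 4700 + 120 × (6.4) = 5468 ft.

5468 ft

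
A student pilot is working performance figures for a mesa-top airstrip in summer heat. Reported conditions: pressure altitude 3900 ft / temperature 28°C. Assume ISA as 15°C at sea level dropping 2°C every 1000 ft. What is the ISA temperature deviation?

ISA+20.8°C

ISA temperature at 3900 ft = 15 − 2 × (3900/1000) = 7.2°C.
Deviation = OAT − ISA = 28 − 7.2 = +20.8°C.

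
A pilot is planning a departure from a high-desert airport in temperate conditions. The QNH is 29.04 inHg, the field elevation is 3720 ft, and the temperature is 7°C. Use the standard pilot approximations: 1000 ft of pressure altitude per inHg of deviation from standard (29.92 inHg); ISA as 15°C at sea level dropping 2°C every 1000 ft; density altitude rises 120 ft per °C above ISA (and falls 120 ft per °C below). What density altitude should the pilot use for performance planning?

Pressure altitude = 3720 + (29.92 − 29.04) × 1000 = 3720 + (+880) = 4600 ft.
ISA temperature at 4600 ft = 15 − 2 × (4600/1000) = 5.8°C.
ISA deviation = 7 − 5.8 = +1.2°C.
Density altitude = 4600 + 120 × (1.2) = 4744 ft.

4744 ft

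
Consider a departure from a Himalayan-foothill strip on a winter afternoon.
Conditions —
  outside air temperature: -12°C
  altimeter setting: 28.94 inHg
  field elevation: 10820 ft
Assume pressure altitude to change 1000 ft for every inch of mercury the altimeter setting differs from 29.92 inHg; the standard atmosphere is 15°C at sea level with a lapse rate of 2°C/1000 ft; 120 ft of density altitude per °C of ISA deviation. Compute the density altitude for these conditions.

11392 ft

Pressure altitude = 10820 + (29.92 − 28.94) × 1000 = 10820 + (+980) = 11800 ft.
ISA temperature at 11800 ft = 15 − 2 × (11800/1000) = -8.6°C.
ISA deviation = -12 − (-8.6) = -3.4°C.
Density altitude = 11800 + 120 × (-3.4) = 11392 ft.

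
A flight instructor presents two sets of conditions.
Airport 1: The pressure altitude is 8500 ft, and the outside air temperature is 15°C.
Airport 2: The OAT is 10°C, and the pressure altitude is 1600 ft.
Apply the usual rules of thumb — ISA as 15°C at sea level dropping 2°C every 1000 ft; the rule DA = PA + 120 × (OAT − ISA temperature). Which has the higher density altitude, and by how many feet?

Airport 1: ISA temp = -2°C, deviation +17°C, DA = 8500 + 120 × 17 = 10540 ft.
Airport 2: ISA temp = 11.8°C, deviation -1.8°C, DA = 1600 + 120 × (-1.8) = 1384 ft.
Airport 1 is higher by 10540 − 1384 = 9156 ft.

Airport 1 by 9156 ft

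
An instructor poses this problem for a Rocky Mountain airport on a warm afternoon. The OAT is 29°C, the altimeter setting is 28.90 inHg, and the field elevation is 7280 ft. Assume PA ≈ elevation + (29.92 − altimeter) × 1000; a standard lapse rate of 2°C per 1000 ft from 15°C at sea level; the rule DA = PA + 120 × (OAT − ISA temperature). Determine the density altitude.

Pressure altitude = 7280 + (29.92 − 28.90) × 1000 = 7280 + (+1020) = 8300 ft.
ISA temperature at 8300 ft = 15 − 2 × (8300/1000) = -1.6°C.
ISA deviation = 29 − (-1.6) = +30.6°C.
Density altitude = 8300 + 120 × (30.6) = 11972 ft.

11972 ft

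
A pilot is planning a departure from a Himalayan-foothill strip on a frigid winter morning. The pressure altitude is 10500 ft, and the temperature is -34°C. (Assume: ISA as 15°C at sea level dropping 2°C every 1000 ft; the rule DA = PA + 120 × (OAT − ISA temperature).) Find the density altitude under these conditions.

ISA temperature at 10500 ft = 15 − 2 × (10500/1000) = -6°C.
ISA deviation = -34 − (-6) = -28°C.
Density altitude = 10500 + 120 × (-28) = 10500 + (-3360) = 7140 ft.

7140 ft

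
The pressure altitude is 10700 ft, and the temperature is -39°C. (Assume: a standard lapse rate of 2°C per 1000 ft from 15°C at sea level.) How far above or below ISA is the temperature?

ISA-32.6°C

ISA temperature at 10700 ft = 15 − 2 × (10700/1000) = -6.4°C.
Deviation = OAT − ISA = -39 − (-6.4) = -32.6°C.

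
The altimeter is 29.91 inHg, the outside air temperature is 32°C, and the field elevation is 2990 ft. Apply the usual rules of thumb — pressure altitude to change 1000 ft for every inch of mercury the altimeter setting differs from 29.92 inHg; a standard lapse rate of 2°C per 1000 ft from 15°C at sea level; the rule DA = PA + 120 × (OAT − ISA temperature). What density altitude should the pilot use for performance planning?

5760 ft

Pressure altitude = 2990 + (29.92 − 29.91) × 1000 = 2990 + (+10) = 3000 ft.
ISA temperature at 3000 ft = 15 − 2 × (3000/1000) = 9°C.
ISA deviation = 32 − 9 = +23°C.
Density altitude = 3000 + 120 × (23) = 5760 ft.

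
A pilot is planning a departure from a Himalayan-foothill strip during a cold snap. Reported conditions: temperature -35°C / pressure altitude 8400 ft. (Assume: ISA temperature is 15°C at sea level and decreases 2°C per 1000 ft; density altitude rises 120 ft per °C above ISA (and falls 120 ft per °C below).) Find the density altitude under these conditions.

ISA temperature at 8400 ft = 15 − 2 × (8400/1000) = -1.8°C.
ISA deviation = -35 − (-1.8) = -33.2°C.
Density altitude = 8400 + 120 × (-33.2) = 8400 + (-3984) = 4416 ft.

4416 ft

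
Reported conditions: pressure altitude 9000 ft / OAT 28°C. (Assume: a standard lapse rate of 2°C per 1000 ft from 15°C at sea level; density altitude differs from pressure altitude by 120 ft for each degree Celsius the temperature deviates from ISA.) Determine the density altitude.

12720 ft

ISA temperature at 9000 ft = 15 − 2 × (9000/1000) = -3°C.
ISA deviation = 28 − (-3) = +31°C.
Density altitude = 9000 + 120 × (31) = 9000 + (+3720) = 12720 ft.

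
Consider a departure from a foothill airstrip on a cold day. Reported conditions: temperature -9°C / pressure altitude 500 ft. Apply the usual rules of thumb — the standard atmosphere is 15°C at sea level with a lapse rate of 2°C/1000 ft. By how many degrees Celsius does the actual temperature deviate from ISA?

ISA temperature at 500 ft = 15 − 2 × (500/1000) = 14°C.
Deviation = OAT − ISA = -9 − 14 = -23°C.

ISA-23°C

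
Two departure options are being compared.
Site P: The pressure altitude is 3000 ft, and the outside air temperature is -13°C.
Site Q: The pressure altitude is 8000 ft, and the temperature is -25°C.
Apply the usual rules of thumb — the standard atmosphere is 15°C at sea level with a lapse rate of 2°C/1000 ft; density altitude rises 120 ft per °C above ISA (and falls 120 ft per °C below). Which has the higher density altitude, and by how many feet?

Site Q by 4760 ft

Site P: ISA temp = 9°C, deviation -22°C, DA = 3000 + 120 × (-22) = 360 ft.
Site Q: ISA temp = -1°C, deviation -24°C, DA = 8000 + 120 × (-24) = 5120 ft.
Site Q is higher by 5120 − 360 = 4760 ft.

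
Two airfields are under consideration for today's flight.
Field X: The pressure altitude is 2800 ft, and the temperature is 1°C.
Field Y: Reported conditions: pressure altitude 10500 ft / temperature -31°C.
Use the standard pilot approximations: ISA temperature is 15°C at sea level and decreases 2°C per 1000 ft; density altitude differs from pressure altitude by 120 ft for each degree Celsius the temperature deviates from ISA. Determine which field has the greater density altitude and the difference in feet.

Field Y by 5708 ft

Field X: ISA temp = 9.4°C, deviation -8.4°C, DA = 2800 + 120 × (-8.4) = 1792 ft.
Field Y: ISA temp = -6°C, deviation -25°C, DA = 10500 + 120 × (-25) = 7500 ft.
Field Y is higher by 7500 − 1792 = 5708 ft.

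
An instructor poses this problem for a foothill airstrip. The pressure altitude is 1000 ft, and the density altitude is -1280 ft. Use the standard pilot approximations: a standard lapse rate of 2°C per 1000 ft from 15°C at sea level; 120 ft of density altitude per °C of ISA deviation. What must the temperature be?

Density altitude − pressure altitude = -1280 − 1000 = -2280 ft.
At 120 ft/°C that is an ISA deviation of -2280/120 = -19°C.
ISA temperature at 1000 ft = 15 − 2 × (1000/1000) = 13°C.
OAT = ISA + deviation = 13 + (-19) = -6°C.

-6°C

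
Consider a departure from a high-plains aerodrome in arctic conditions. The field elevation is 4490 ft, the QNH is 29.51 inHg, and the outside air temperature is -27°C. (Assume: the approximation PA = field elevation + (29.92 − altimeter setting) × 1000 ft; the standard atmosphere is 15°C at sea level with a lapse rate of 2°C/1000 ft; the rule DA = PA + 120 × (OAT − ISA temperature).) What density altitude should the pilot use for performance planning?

Pressure altitude = 4490 + (29.92 − 29.51) × 1000 = 4490 + (+410) = 4900 ft.
ISA temperature at 4900 ft = 15 − 2 × (4900/1000) = 5.2°C.
ISA deviation = -27 − 5.2 = -32.2°C.
Density altitude = 4900 + 120 × (-32.2) = 1036 ft.

1036 ft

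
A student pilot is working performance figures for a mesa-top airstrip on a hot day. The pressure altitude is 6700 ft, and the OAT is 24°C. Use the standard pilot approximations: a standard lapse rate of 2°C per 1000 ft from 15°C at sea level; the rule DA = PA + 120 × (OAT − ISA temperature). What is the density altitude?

ISA temperature at 6700 ft = 15 − 2 × (6700/1000) = 1.6°C.
ISA deviation = 24 − 1.6 = +22.4°C.
Density altitude = 6700 + 120 × (22.4) = 6700 + (+2688) = 9388 ft.

9388 ft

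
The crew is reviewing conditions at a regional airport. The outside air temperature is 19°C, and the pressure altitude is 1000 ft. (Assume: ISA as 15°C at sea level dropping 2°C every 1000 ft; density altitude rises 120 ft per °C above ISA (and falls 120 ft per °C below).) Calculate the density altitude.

ISA temperature at 1000 ft = 15 − 2 × (1000/1000) = 13°C.
ISA deviation = 19 − 13 = +6°C.
Density altitude = 1000 + 120 × (6) = 1000 + (+720) = 1720 ft.

1720 ft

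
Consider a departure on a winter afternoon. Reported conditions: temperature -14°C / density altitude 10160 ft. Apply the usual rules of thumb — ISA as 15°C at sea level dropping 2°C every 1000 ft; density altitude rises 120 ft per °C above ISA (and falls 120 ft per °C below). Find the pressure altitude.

11000 ft

DA = PA + 120 × (OAT − (15 − 2·PA/1000)) = PA + 120·OAT − 1800 + 0.24·PA = 1.24·PA + 120·OAT − 1800.
So 1.24·PA = 10160 − 120 × (-14) + 1800 = 13640.
PA = 13640 / 1.24 = 11000 ft.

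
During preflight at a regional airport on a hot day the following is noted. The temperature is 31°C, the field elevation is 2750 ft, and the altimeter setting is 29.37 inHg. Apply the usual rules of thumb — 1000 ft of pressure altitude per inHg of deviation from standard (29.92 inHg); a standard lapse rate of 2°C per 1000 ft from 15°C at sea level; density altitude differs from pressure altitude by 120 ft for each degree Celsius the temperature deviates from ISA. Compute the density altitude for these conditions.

Pressure altitude = 2750 + (29.92 − 29.37) × 1000 = 2750 + (+550) = 3300 ft.
ISA temperature at 3300 ft = 15 − 2 × (3300/1000) = 8.4°C.
ISA deviation = 31 − 8.4 = +22.6°C.
Density altitude = 3300 + 120 × (22.6) = 6012 ft.

6012 ft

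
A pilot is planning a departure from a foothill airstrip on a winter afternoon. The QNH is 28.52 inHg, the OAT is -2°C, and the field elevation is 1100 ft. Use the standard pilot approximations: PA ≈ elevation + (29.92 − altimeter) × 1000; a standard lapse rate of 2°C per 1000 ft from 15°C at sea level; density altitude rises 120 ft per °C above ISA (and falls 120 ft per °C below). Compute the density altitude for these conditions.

Pressure altitude = 1100 + (29.92 − 28.52) × 1000 = 1100 + (+1400) = 2500 ft.
ISA temperature at 2500 ft = 15 − 2 × (2500/1000) = 10°C.
ISA deviation = -2 − 10 = -12°C.
Density altitude = 2500 + 120 × (-12) = 1060 ft.

1060 ft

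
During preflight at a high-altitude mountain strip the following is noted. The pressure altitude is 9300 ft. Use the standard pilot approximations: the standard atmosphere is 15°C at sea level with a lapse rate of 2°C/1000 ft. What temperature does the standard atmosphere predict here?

-3.6°C

ISA temperature = 15 − 2 × (9300/1000) = 15 − 18.6 = -3.6°C.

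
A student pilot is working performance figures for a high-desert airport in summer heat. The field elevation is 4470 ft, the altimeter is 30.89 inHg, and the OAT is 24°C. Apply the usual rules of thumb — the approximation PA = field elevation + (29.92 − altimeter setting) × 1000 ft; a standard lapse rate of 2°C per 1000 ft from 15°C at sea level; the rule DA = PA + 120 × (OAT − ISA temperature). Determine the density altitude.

5420 ft

Pressure altitude = 4470 + (29.92 − 30.89) × 1000 = 4470 + (-970) = 3500 ft.
ISA temperature at 3500 ft = 15 − 2 × (3500/1000) = 8°C.
ISA deviation = 24 − 8 = +16°C.
Density altitude = 3500 + 120 × (16) = 5420 ft.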